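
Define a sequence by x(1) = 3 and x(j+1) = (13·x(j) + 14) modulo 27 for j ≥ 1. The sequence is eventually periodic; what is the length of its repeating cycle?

27

x(1) = 3,  x(2) = 26,  x(3) = 1,  x(4) = 0,  x(5) = 14,  x(6) = 7,  x(7) = 24,  x(8) = 2,  x(9) = 13,  x(10) = 21,  x(11) = 17,  x(12) = 19,  x(13) = 18,  x(14) = 5,  x(15) = 25,  x(16) = 15,  x(17) = 20,  x(18) = 4,  x(19) = 12,  x(20) = 8,  x(21) = 10,  x(22) = 9,  x(23) = 23,  x(24) = 16,  x(25) = 6,  x(26) = 11,  x(27) = 22,  x(28) = 3.
Since x(28) = x(1) = 3, the sequence is periodic with period 27.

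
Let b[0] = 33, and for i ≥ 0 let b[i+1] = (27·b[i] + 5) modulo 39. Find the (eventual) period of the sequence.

13

b[0] = 33, b[1] = 38, b[2] = 17, b[3] = 35, b[4] = 14, b[5] = 32, b[6] = 11, b[7] = 29, b[8] = 8, b[9] = 26, b[10] = 5, b[11] = 23, b[12] = 2, b[13] = 20, b[14] = 38.
Since b[14] = b[1] = 38, the sequence is eventually periodic: after a pre-period of length 1 it cycles with period 13.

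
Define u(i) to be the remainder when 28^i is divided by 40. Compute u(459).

32

u(0) = 1; u(1) = 28; u(2) = 24; u(3) = 32; u(4) = 16; u(5) = 8; u(6) = 24.
Since u(6) = u(2) = 24, the sequence is eventually periodic: after a pre-period of length 2 it cycles with period 4.
For i ≥ 2, u(i) depends only on (i - 2) mod 4. (459 - 2) mod 4 = 1, so u(459) = u(3) = 32.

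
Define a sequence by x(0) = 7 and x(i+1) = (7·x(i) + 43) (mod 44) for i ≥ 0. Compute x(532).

27

Computing terms: x(0) = 7, x(1) = 4, x(2) = 27, x(3) = 12, x(4) = 39, x(5) = 8, x(6) = 11, x(7) = 32, x(8) = 3, x(9) = 20, x(10) = 7.
Since x(10) = x(0) = 7, the sequence is periodic with period 10.
So x(532) = x(0 + ((532-0) mod 10)) = x(2) = 27.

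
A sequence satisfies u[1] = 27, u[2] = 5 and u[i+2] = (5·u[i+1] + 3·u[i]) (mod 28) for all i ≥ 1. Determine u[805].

27

u[1] = 27, u[2] = 5, u[3] = 22, u[4] = 13, u[5] = 19, u[6] = 22, u[7] = 27, u[8] = 5.
The sequence repeats with period 6.
(805 - 1) mod 6 = 0, so u[805] = u[1] = 27.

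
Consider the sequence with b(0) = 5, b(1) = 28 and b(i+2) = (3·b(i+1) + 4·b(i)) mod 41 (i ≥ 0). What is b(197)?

Computing terms: b(0) = 5, b(1) = 28, b(2) = 22, b(3) = 14, b(4) = 7, b(5) = 36, b(6) = 13, b(7) = 19, b(8) = 27, b(9) = 34, b(10) = 5, b(11) = 28.
Since (b(10), b(11)) = (b(0), b(1)) = (5, 28) (two consecutive terms determine the rest), the sequence is periodic with period 10.
(197 - 0) mod 10 = 7, so b(197) = b(7) = 19.

19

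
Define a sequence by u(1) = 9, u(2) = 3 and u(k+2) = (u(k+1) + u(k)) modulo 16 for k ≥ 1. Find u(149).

Computing terms: u(1) = 9,  u(2) = 3,  u(3) = 12,  u(4) = 15,  u(5) = 11,  u(6) = 10,  u(7) = 5,  u(8) = 15,  u(9) = 4,  u(10) = 3,  u(11) = 7,  u(12) = 10,  u(13) = 1,  u(14) = 11,  u(15) = 12,  u(16) = 7,  u(17) = 3,  u(18) = 10,  u(19) = 13,  u(20) = 7,  u(21) = 4,  u(22) = 11,  u(23) = 15,  u(24) = 10,  u(25) = 9,  u(26) = 3.
The sequence repeats with period 24.
(149 - 1) mod 24 = 4, so u(149) = u(5) = 11.

11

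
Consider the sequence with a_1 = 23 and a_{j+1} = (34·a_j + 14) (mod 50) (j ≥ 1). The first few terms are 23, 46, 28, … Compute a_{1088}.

6

Computing terms: a_1 = 23; a_2 = 46; a_3 = 28; a_4 = 16; a_5 = 8; a_6 = 36; a_7 = 38; a_8 = 6; a_9 = 18; a_{10} = 26; a_{11} = 48; a_{12} = 46.
Since a_{12} = a_2 = 46, the sequence is eventually periodic: after a pre-period of length 1 it cycles with period 10.
For j ≥ 2, a_j depends only on (j - 2) mod 10. (1088 - 2) mod 10 = 6, so a_{1088} = a_8 = 6.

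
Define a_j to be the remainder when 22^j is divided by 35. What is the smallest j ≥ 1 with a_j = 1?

4

a_0 = 1,  a_1 = 22,  a_2 = 29,  a_3 = 8,  a_4 = 1.
The sequence repeats with period 4.
The value 1 next appears (with j ≥ 1) at a_4.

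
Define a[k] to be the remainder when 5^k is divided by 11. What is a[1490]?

1

a[1] = 5, a[2] = 3, a[3] = 4, a[4] = 9, a[5] = 1, a[6] = 5.
The sequence repeats with period 5.
So a[1490] = a[1 + ((1490-1) mod 5)] = a[5] = 1.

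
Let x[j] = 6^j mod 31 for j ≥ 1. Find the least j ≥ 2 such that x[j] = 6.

7

x[1] = 6; x[2] = 5; x[3] = 30; x[4] = 25; x[5] = 26; x[6] = 1; x[7] = 6.
Since x[7] = x[1] = 6, the sequence is periodic with period 6.
The value 6 next appears (with j ≥ 2) at x[7].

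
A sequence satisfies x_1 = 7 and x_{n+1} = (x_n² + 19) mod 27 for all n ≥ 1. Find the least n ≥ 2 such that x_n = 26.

3

Listing terms: x_1 = 7,  x_2 = 14,  x_3 = 26,  x_4 = 20,  x_5 = 14.
Since x_5 = x_2 = 14, the sequence is eventually periodic: after a pre-period of length 1 it cycles with period 3.
The value 26 first appears (with n ≥ 2) at x_3.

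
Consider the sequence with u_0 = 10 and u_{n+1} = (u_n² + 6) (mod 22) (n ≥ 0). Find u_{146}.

18

Listing terms: u_0 = 10,  u_1 = 18,  u_2 = 0,  u_3 = 6,  u_4 = 20,  u_5 = 10.
The sequence repeats with period 5.
(146 - 0) mod 5 = 1, so u_{146} = u_1 = 18.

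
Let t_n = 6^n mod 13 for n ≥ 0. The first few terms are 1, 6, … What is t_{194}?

10

Listing terms: t_0 = 1, t_1 = 6, t_2 = 10, t_3 = 8, t_4 = 9, t_5 = 2, t_6 = 12, t_7 = 7, t_8 = 3, t_9 = 5, t_{10} = 4, t_{11} = 11, t_{12} = 1.
Since t_{12} = t_0 = 1, the sequence is periodic with period 12.
(194 - 0) mod 12 = 2, so t_{194} = t_2 = 10.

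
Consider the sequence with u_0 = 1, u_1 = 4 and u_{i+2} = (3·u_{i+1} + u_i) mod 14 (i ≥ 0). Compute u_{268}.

12

u_0 = 1, u_1 = 4, u_2 = 13, u_3 = 1, u_4 = 2, u_5 = 7, u_6 = 9, u_7 = 6, u_8 = 13, u_9 = 3, u_{10} = 8, u_{11} = 13, u_{12} = 5, u_{13} = 0, u_{14} = 5, u_{15} = 1, u_{16} = 8, u_{17} = 11, u_{18} = 13, u_{19} = 8, u_{20} = 9, u_{21} = 7, u_{22} = 2, u_{23} = 13, u_{24} = 13, u_{25} = 10, u_{26} = 1, u_{27} = 13, u_{28} = 12, u_{29} = 7, u_{30} = 5, u_{31} = 8, u_{32} = 1, u_{33} = 11, u_{34} = 6, u_{35} = 1, u_{36} = 9, u_{37} = 0, u_{38} = 9, u_{39} = 13, u_{40} = 6, u_{41} = 3, u_{42} = 1, u_{43} = 6, u_{44} = 5, u_{45} = 7, u_{46} = 12, u_{47} = 1, u_{48} = 1, u_{49} = 4.
Since (u_{48}, u_{49}) = (u_0, u_1) = (1, 4) (two consecutive terms determine the rest), the sequence is periodic with period 48.
(268 - 0) mod 48 = 28, so u_{268} = u_{28} = 12.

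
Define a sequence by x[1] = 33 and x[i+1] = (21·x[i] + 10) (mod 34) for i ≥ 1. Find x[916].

27

Computing terms: x[1] = 33; x[2] = 23; x[3] = 17; x[4] = 27; x[5] = 33.
The sequence repeats with period 4.
(916 - 1) mod 4 = 3, so x[916] = x[4] = 27.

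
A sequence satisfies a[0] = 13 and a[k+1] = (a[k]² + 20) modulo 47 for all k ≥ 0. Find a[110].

Computing terms: a[0] = 13,  a[1] = 1,  a[2] = 21,  a[3] = 38,  a[4] = 7,  a[5] = 22,  a[6] = 34,  a[7] = 1.
Since a[7] = a[1] = 1, the sequence is eventually periodic: after a pre-period of length 1 it cycles with period 6.
For k ≥ 1, a[k] depends only on (k - 1) mod 6. (110 - 1) mod 6 = 1, so a[110] = a[2] = 21.

21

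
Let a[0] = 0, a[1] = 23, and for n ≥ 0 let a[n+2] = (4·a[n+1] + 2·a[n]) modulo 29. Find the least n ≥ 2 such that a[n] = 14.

9

a[0] = 0; a[1] = 23; a[2] = 5; a[3] = 8; a[4] = 13; a[5] = 10; a[6] = 8; a[7] = 23; a[8] = 21; a[9] = 14; a[10] = 11; a[11] = 14; a[12] = 20; a[13] = 21; a[14] = 8; a[15] = 16; a[16] = 22; a[17] = 4; a[18] = 2; a[19] = 16; a[20] = 10; a[21] = 14; a[22] = 18; a[23] = 13; a[24] = 1; a[25] = 1; a[26] = 6; a[27] = 26; a[28] = 0; a[29] = 23.
Since (a[28], a[29]) = (a[0], a[1]) = (0, 23) (two consecutive terms determine the rest), the sequence is periodic with period 28.
The value 14 first appears (with n ≥ 2) at a[9].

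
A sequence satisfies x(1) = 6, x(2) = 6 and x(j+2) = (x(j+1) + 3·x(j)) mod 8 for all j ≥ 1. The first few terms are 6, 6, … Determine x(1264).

2

Listing terms: x(1) = 6,  x(2) = 6,  x(3) = 0,  x(4) = 2,  x(5) = 2,  x(6) = 0,  x(7) = 6,  x(8) = 6.
The sequence repeats with period 6.
(1264 - 1) mod 6 = 3, so x(1264) = x(4) = 2.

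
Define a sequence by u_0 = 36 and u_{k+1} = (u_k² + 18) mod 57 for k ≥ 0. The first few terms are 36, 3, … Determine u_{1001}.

Computing terms: u_0 = 36, u_1 = 3, u_2 = 27, u_3 = 6, u_4 = 54, u_5 = 27.
Since u_5 = u_2 = 27, the sequence is eventually periodic: after a pre-period of length 2 it cycles with period 3.
For k ≥ 2, u_k depends only on (k - 2) mod 3. (1001 - 2) mod 3 = 0, so u_{1001} = u_2 = 27.

27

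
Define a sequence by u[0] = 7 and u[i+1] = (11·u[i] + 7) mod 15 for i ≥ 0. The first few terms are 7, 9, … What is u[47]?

6

Listing terms: u[0] = 7,  u[1] = 9,  u[2] = 1,  u[3] = 3,  u[4] = 10,  u[5] = 12,  u[6] = 4,  u[7] = 6,  u[8] = 13,  u[9] = 0,  u[10] = 7.
The sequence repeats with period 10.
So u[47] = u[0 + ((47-0) mod 10)] = u[7] = 6.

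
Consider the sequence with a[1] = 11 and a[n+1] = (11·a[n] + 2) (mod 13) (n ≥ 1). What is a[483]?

3

Listing terms: a[1] = 11, a[2] = 6, a[3] = 3, a[4] = 9, a[5] = 10, a[6] = 8, a[7] = 12, a[8] = 4, a[9] = 7, a[10] = 1, a[11] = 0, a[12] = 2, a[13] = 11.
The sequence repeats with period 12.
(483 - 1) mod 12 = 2, so a[483] = a[3] = 3.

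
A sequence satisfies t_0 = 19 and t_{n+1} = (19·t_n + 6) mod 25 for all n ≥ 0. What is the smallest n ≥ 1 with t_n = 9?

8

We have t_0 = 19; t_1 = 17; t_2 = 4; t_3 = 7; t_4 = 14; t_5 = 22; t_6 = 24; t_7 = 12; t_8 = 9; t_9 = 2; t_{10} = 19.
Since t_{10} = t_0 = 19, the sequence is periodic with period 10.
The value 9 first appears (with n ≥ 1) at t_8.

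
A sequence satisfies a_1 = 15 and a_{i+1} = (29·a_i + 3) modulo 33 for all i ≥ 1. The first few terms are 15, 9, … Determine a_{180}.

30

Listing terms: a_1 = 15, a_2 = 9, a_3 = 0, a_4 = 3, a_5 = 24, a_6 = 6, a_7 = 12, a_8 = 21, a_9 = 18, a_{10} = 30, a_{11} = 15.
Since a_{11} = a_1 = 15, the sequence is periodic with period 10.
So a_{180} = a_{1 + ((180-1) mod 10)} = a_{10} = 30.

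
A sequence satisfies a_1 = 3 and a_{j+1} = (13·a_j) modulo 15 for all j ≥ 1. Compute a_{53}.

3

Listing terms: a_1 = 3; a_2 = 9; a_3 = 12; a_4 = 6; a_5 = 3.
Since a_5 = a_1 = 3, the sequence is periodic with period 4.
So a_{53} = a_{1 + ((53-1) mod 4)} = a_1 = 3.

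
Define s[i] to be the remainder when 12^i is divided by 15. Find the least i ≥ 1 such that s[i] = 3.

Computing terms: s[0] = 1, s[1] = 12, s[2] = 9, s[3] = 3, s[4] = 6, s[5] = 12.
Since s[5] = s[1] = 12, the sequence is eventually periodic: after a pre-period of length 1 it cycles with period 4.
The value 3 first appears (with i ≥ 1) at s[3].

3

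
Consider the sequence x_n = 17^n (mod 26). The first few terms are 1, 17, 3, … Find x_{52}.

9

Computing terms: x_0 = 1, x_1 = 17, x_2 = 3, x_3 = 25, x_4 = 9, x_5 = 23, x_6 = 1.
The sequence repeats with period 6.
So x_{52} = x_{0 + ((52-0) mod 6)} = x_4 = 9.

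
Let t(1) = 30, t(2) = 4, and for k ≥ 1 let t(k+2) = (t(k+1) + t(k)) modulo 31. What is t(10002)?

We have t(1) = 30; t(2) = 4; t(3) = 3; t(4) = 7; t(5) = 10; t(6) = 17; t(7) = 27; t(8) = 13; t(9) = 9; t(10) = 22; t(11) = 0; t(12) = 22; t(13) = 22; t(14) = 13; t(15) = 4; t(16) = 17; t(17) = 21; t(18) = 7; t(19) = 28; t(20) = 4; t(21) = 1; t(22) = 5; t(23) = 6; t(24) = 11; t(25) = 17; t(26) = 28; t(27) = 14; t(28) = 11; t(29) = 25; t(30) = 5; t(31) = 30; t(32) = 4.
Since (t(31), t(32)) = (t(1), t(2)) = (30, 4) (two consecutive terms determine the rest), the sequence is periodic with period 30.
So t(10002) = t(1 + ((10002-1) mod 30)) = t(12) = 22.

22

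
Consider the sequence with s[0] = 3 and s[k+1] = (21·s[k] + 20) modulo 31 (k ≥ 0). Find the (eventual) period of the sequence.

s[0] = 3; s[1] = 21; s[2] = 27; s[3] = 29; s[4] = 9; s[5] = 23; s[6] = 7; s[7] = 12; s[8] = 24; s[9] = 28; s[10] = 19; s[11] = 16; s[12] = 15; s[13] = 25; s[14] = 18; s[15] = 26; s[16] = 8; s[17] = 2; s[18] = 0; s[19] = 20; s[20] = 6; s[21] = 22; s[22] = 17; s[23] = 5; s[24] = 1; s[25] = 10; s[26] = 13; s[27] = 14; s[28] = 4; s[29] = 11; s[30] = 3.
The sequence repeats with period 30.

30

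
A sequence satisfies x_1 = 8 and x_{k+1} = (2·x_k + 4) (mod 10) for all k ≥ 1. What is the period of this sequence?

Listing terms: x_1 = 8, x_2 = 0, x_3 = 4, x_4 = 2, x_5 = 8.
The sequence repeats with period 4.

4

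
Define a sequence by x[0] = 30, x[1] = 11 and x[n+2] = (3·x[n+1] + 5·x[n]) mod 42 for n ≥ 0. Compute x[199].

25

x[0] = 30; x[1] = 11; x[2] = 15; x[3] = 16; x[4] = 39; x[5] = 29; x[6] = 30; x[7] = 25; x[8] = 15; x[9] = 2; x[10] = 39; x[11] = 1; x[12] = 30; x[13] = 11.
Since (x[12], x[13]) = (x[0], x[1]) = (30, 11) (two consecutive terms determine the rest), the sequence is periodic with period 12.
So x[199] = x[0 + ((199-0) mod 12)] = x[7] = 25.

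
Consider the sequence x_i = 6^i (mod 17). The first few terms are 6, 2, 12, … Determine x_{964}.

4

Listing terms: x_1 = 6,  x_2 = 2,  x_3 = 12,  x_4 = 4,  x_5 = 7,  x_6 = 8,  x_7 = 14,  x_8 = 16,  x_9 = 11,  x_{10} = 15,  x_{11} = 5,  x_{12} = 13,  x_{13} = 10,  x_{14} = 9,  x_{15} = 3,  x_{16} = 1,  x_{17} = 6.
Since x_{17} = x_1 = 6, the sequence is periodic with period 16.
So x_{964} = x_{1 + ((964-1) mod 16)} = x_4 = 4.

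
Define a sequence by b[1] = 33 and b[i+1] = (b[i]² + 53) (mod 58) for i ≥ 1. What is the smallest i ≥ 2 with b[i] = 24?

4

Computing terms: b[1] = 33,  b[2] = 40,  b[3] = 29,  b[4] = 24,  b[5] = 49,  b[6] = 18,  b[7] = 29.
Since b[7] = b[3] = 29, the sequence is eventually periodic: after a pre-period of length 2 it cycles with period 4.
The value 24 first appears (with i ≥ 2) at b[4].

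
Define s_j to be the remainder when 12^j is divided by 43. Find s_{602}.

36

Listing terms: s_1 = 12; s_2 = 15; s_3 = 8; s_4 = 10; s_5 = 34; s_6 = 21; s_7 = 37; s_8 = 14; s_9 = 39; s_{10} = 38; s_{11} = 26; s_{12} = 11; s_{13} = 3; s_{14} = 36; s_{15} = 2; s_{16} = 24; s_{17} = 30; s_{18} = 16; s_{19} = 20; s_{20} = 25; s_{21} = 42; s_{22} = 31; s_{23} = 28; s_{24} = 35; s_{25} = 33; s_{26} = 9; s_{27} = 22; s_{28} = 6; s_{29} = 29; s_{30} = 4; s_{31} = 5; s_{32} = 17; s_{33} = 32; s_{34} = 40; s_{35} = 7; s_{36} = 41; s_{37} = 19; s_{38} = 13; s_{39} = 27; s_{40} = 23; s_{41} = 18; s_{42} = 1; s_{43} = 12.
Since s_{43} = s_1 = 12, the sequence is periodic with period 42.
So s_{602} = s_{1 + ((602-1) mod 42)} = s_{14} = 36.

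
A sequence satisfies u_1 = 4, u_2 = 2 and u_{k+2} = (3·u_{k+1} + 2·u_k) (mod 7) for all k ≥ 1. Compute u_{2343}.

4

u_1 = 4,  u_2 = 2,  u_3 = 0,  u_4 = 4,  u_5 = 5,  u_6 = 2,  u_7 = 2,  u_8 = 3,  u_9 = 6,  u_{10} = 3,  u_{11} = 0,  u_{12} = 6,  u_{13} = 4,  u_{14} = 3,  u_{15} = 3,  u_{16} = 1,  u_{17} = 2,  u_{18} = 1,  u_{19} = 0,  u_{20} = 2,  u_{21} = 6,  u_{22} = 1,  u_{23} = 1,  u_{24} = 5,  u_{25} = 3,  u_{26} = 5,  u_{27} = 0,  u_{28} = 3,  u_{29} = 2,  u_{30} = 5,  u_{31} = 5,  u_{32} = 4,  u_{33} = 1,  u_{34} = 4,  u_{35} = 0,  u_{36} = 1,  u_{37} = 3,  u_{38} = 4,  u_{39} = 4,  u_{40} = 6,  u_{41} = 5,  u_{42} = 6,  u_{43} = 0,  u_{44} = 5,  u_{45} = 1,  u_{46} = 6,  u_{47} = 6,  u_{48} = 2,  u_{49} = 4,  u_{50} = 2.
The sequence repeats with period 48.
(2343 - 1) mod 48 = 38, so u_{2343} = u_{39} = 4.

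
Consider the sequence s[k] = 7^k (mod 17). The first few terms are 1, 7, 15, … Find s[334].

s[0] = 1,  s[1] = 7,  s[2] = 15,  s[3] = 3,  s[4] = 4,  s[5] = 11,  s[6] = 9,  s[7] = 12,  s[8] = 16,  s[9] = 10,  s[10] = 2,  s[11] = 14,  s[12] = 13,  s[13] = 6,  s[14] = 8,  s[15] = 5,  s[16] = 1.
Since s[16] = s[0] = 1, the sequence is periodic with period 16.
So s[334] = s[0 + ((334-0) mod 16)] = s[14] = 8.

8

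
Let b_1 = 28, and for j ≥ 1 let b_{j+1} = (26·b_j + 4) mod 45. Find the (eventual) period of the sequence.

10

b_1 = 28, b_2 = 12, b_3 = 1, b_4 = 30, b_5 = 19, b_6 = 3, b_7 = 37, b_8 = 21, b_9 = 10, b_{10} = 39, b_{11} = 28.
The sequence repeats with period 10.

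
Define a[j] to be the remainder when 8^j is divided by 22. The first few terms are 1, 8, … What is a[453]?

6

a[0] = 1; a[1] = 8; a[2] = 20; a[3] = 6; a[4] = 4; a[5] = 10; a[6] = 14; a[7] = 2; a[8] = 16; a[9] = 18; a[10] = 12; a[11] = 8.
Since a[11] = a[1] = 8, the sequence is eventually periodic: after a pre-period of length 1 it cycles with period 10.
For j ≥ 1, a[j] depends only on (j - 1) mod 10. (453 - 1) mod 10 = 2, so a[453] = a[3] = 6.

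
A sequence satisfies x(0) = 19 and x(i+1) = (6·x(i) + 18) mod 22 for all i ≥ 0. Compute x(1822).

We have x(0) = 19,  x(1) = 0,  x(2) = 18,  x(3) = 16,  x(4) = 4,  x(5) = 20,  x(6) = 6,  x(7) = 10,  x(8) = 12,  x(9) = 2,  x(10) = 8,  x(11) = 0.
Since x(11) = x(1) = 0, the sequence is eventually periodic: after a pre-period of length 1 it cycles with period 10.
For i ≥ 1, x(i) depends only on (i - 1) mod 10. (1822 - 1) mod 10 = 1, so x(1822) = x(2) = 18.

18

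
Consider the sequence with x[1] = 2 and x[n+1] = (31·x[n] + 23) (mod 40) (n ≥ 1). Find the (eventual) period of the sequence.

We have x[1] = 2; x[2] = 5; x[3] = 18; x[4] = 21; x[5] = 34; x[6] = 37; x[7] = 10; x[8] = 13; x[9] = 26; x[10] = 29; x[11] = 2.
Since x[11] = x[1] = 2, the sequence is periodic with period 10.

10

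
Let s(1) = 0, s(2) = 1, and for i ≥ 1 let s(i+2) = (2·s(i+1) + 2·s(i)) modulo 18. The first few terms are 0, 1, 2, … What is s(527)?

s(1) = 0; s(2) = 1; s(3) = 2; s(4) = 6; s(5) = 16; s(6) = 8; s(7) = 12; s(8) = 4; s(9) = 14; s(10) = 0; s(11) = 10; s(12) = 2; s(13) = 6.
Since (s(12), s(13)) = (s(3), s(4)) = (2, 6) (two consecutive terms determine the rest), the sequence is eventually periodic: after a pre-period of length 2 it cycles with period 9.
For i ≥ 3, s(i) depends only on (i - 3) mod 9. (527 - 3) mod 9 = 2, so s(527) = s(5) = 16.

16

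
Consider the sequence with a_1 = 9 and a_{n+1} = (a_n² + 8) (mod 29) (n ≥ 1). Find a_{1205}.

28

a_1 = 9, a_2 = 2, a_3 = 12, a_4 = 7, a_5 = 28, a_6 = 9.
Since a_6 = a_1 = 9, the sequence is periodic with period 5.
So a_{1205} = a_{1 + ((1205-1) mod 5)} = a_5 = 28.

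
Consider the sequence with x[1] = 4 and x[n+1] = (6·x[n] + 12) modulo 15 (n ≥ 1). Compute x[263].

3

Computing terms: x[1] = 4,  x[2] = 6,  x[3] = 3,  x[4] = 0,  x[5] = 12,  x[6] = 9,  x[7] = 6.
Since x[7] = x[2] = 6, the sequence is eventually periodic: after a pre-period of length 1 it cycles with period 5.
For n ≥ 2, x[n] depends only on (n - 2) mod 5. (263 - 2) mod 5 = 1, so x[263] = x[3] = 3.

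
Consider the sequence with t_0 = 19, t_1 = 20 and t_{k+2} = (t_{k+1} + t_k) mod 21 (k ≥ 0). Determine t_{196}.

Listing terms: t_0 = 19; t_1 = 20; t_2 = 18; t_3 = 17; t_4 = 14; t_5 = 10; t_6 = 3; t_7 = 13; t_8 = 16; t_9 = 8; t_{10} = 3; t_{11} = 11; t_{12} = 14; t_{13} = 4; t_{14} = 18; t_{15} = 1; t_{16} = 19; t_{17} = 20.
Since (t_{16}, t_{17}) = (t_0, t_1) = (19, 20) (two consecutive terms determine the rest), the sequence is periodic with period 16.
So t_{196} = t_{0 + ((196-0) mod 16)} = t_4 = 14.

14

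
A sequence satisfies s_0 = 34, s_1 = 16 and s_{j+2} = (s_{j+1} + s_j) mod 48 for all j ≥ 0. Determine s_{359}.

s_0 = 34, s_1 = 16, s_2 = 2, s_3 = 18, s_4 = 20, s_5 = 38, s_6 = 10, s_7 = 0, s_8 = 10, s_9 = 10, s_{10} = 20, s_{11} = 30, s_{12} = 2, s_{13} = 32, s_{14} = 34, s_{15} = 18, s_{16} = 4, s_{17} = 22, s_{18} = 26, s_{19} = 0, s_{20} = 26, s_{21} = 26, s_{22} = 4, s_{23} = 30, s_{24} = 34, s_{25} = 16.
The sequence repeats with period 24.
So s_{359} = s_{0 + ((359-0) mod 24)} = s_{23} = 30.

30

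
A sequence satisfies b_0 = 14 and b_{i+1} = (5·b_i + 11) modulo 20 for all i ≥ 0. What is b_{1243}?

b_0 = 14; b_1 = 1; b_2 = 16; b_3 = 11; b_4 = 6; b_5 = 1.
Since b_5 = b_1 = 1, the sequence is eventually periodic: after a pre-period of length 1 it cycles with period 4.
For i ≥ 1, b_i depends only on (i - 1) mod 4. (1243 - 1) mod 4 = 2, so b_{1243} = b_3 = 11.

11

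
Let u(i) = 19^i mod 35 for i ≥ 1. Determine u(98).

11

u(1) = 19, u(2) = 11, u(3) = 34, u(4) = 16, u(5) = 24, u(6) = 1, u(7) = 19.
The sequence repeats with period 6.
So u(98) = u(1 + ((98-1) mod 6)) = u(2) = 11.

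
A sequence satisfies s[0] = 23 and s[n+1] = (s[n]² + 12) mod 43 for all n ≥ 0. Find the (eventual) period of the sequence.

5

Computing terms: s[0] = 23,  s[1] = 25,  s[2] = 35,  s[3] = 33,  s[4] = 26,  s[5] = 0,  s[6] = 12,  s[7] = 27,  s[8] = 10,  s[9] = 26.
Since s[9] = s[4] = 26, the sequence is eventually periodic: after a pre-period of length 4 it cycles with period 5.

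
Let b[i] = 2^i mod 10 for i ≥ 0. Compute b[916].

6

We have b[0] = 1,  b[1] = 2,  b[2] = 4,  b[3] = 8,  b[4] = 6,  b[5] = 2.
Since b[5] = b[1] = 2, the sequence is eventually periodic: after a pre-period of length 1 it cycles with period 4.
For i ≥ 1, b[i] depends only on (i - 1) mod 4. (916 - 1) mod 4 = 3, so b[916] = b[4] = 6.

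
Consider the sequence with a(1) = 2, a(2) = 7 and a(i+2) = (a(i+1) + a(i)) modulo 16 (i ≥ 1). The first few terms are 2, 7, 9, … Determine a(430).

Computing terms: a(1) = 2,  a(2) = 7,  a(3) = 9,  a(4) = 0,  a(5) = 9,  a(6) = 9,  a(7) = 2,  a(8) = 11,  a(9) = 13,  a(10) = 8,  a(11) = 5,  a(12) = 13,  a(13) = 2,  a(14) = 15,  a(15) = 1,  a(16) = 0,  a(17) = 1,  a(18) = 1,  a(19) = 2,  a(20) = 3,  a(21) = 5,  a(22) = 8,  a(23) = 13,  a(24) = 5,  a(25) = 2,  a(26) = 7.
The sequence repeats with period 24.
So a(430) = a(1 + ((430-1) mod 24)) = a(22) = 8.

8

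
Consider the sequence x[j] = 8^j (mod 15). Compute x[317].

We have x[1] = 8; x[2] = 4; x[3] = 2; x[4] = 1; x[5] = 8.
Since x[5] = x[1] = 8, the sequence is periodic with period 4.
So x[317] = x[1 + ((317-1) mod 4)] = x[1] = 8.

8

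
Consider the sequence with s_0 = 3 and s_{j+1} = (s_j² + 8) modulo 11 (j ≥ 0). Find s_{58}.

6

s_0 = 3,  s_1 = 6,  s_2 = 0,  s_3 = 8,  s_4 = 6.
Since s_4 = s_1 = 6, the sequence is eventually periodic: after a pre-period of length 1 it cycles with period 3.
For j ≥ 1, s_j depends only on (j - 1) mod 3. (58 - 1) mod 3 = 0, so s_{58} = s_1 = 6.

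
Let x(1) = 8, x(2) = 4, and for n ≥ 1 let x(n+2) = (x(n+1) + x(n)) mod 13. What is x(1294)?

5

x(1) = 8,  x(2) = 4,  x(3) = 12,  x(4) = 3,  x(5) = 2,  x(6) = 5,  x(7) = 7,  x(8) = 12,  x(9) = 6,  x(10) = 5,  x(11) = 11,  x(12) = 3,  x(13) = 1,  x(14) = 4,  x(15) = 5,  x(16) = 9,  x(17) = 1,  x(18) = 10,  x(19) = 11,  x(20) = 8,  x(21) = 6,  x(22) = 1,  x(23) = 7,  x(24) = 8,  x(25) = 2,  x(26) = 10,  x(27) = 12,  x(28) = 9,  x(29) = 8,  x(30) = 4.
The sequence repeats with period 28.
(1294 - 1) mod 28 = 5, so x(1294) = x(6) = 5.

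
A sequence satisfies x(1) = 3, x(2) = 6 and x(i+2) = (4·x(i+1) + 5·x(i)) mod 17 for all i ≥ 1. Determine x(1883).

15

Computing terms: x(1) = 3, x(2) = 6, x(3) = 5, x(4) = 16, x(5) = 4, x(6) = 11, x(7) = 13, x(8) = 5, x(9) = 0, x(10) = 8, x(11) = 15, x(12) = 15, x(13) = 16, x(14) = 3, x(15) = 7, x(16) = 9, x(17) = 3, x(18) = 6.
Since (x(17), x(18)) = (x(1), x(2)) = (3, 6) (two consecutive terms determine the rest), the sequence is periodic with period 16.
(1883 - 1) mod 16 = 10, so x(1883) = x(11) = 15.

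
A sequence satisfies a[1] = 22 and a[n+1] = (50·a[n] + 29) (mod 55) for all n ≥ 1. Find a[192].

29

We have a[1] = 22,  a[2] = 29,  a[3] = 49,  a[4] = 4,  a[5] = 9,  a[6] = 39,  a[7] = 54,  a[8] = 34,  a[9] = 24,  a[10] = 19,  a[11] = 44,  a[12] = 29.
Since a[12] = a[2] = 29, the sequence is eventually periodic: after a pre-period of length 1 it cycles with period 10.
For n ≥ 2, a[n] depends only on (n - 2) mod 10. (192 - 2) mod 10 = 0, so a[192] = a[2] = 29.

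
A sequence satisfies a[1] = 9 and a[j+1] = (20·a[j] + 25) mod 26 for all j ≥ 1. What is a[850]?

Listing terms: a[1] = 9; a[2] = 23; a[3] = 17; a[4] = 1; a[5] = 19; a[6] = 15; a[7] = 13; a[8] = 25; a[9] = 5; a[10] = 21; a[11] = 3; a[12] = 7; a[13] = 9.
Since a[13] = a[1] = 9, the sequence is periodic with period 12.
So a[850] = a[1 + ((850-1) mod 12)] = a[10] = 21.

21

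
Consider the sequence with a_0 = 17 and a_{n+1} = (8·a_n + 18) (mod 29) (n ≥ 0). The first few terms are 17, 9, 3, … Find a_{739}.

Listing terms: a_0 = 17; a_1 = 9; a_2 = 3; a_3 = 13; a_4 = 6; a_5 = 8; a_6 = 24; a_7 = 7; a_8 = 16; a_9 = 1; a_{10} = 26; a_{11} = 23; a_{12} = 28; a_{13} = 10; a_{14} = 11; a_{15} = 19; a_{16} = 25; a_{17} = 15; a_{18} = 22; a_{19} = 20; a_{20} = 4; a_{21} = 21; a_{22} = 12; a_{23} = 27; a_{24} = 2; a_{25} = 5; a_{26} = 0; a_{27} = 18; a_{28} = 17.
Since a_{28} = a_0 = 17, the sequence is periodic with period 28.
So a_{739} = a_{0 + ((739-0) mod 28)} = a_{11} = 23.

23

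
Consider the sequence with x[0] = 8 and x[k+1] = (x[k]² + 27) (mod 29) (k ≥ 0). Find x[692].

Listing terms: x[0] = 8; x[1] = 4; x[2] = 14; x[3] = 20; x[4] = 21; x[5] = 4.
Since x[5] = x[1] = 4, the sequence is eventually periodic: after a pre-period of length 1 it cycles with period 4.
For k ≥ 1, x[k] depends only on (k - 1) mod 4. (692 - 1) mod 4 = 3, so x[692] = x[4] = 21.

21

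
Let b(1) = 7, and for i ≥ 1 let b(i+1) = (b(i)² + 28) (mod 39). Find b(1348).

11

Listing terms: b(1) = 7; b(2) = 38; b(3) = 29; b(4) = 11; b(5) = 32; b(6) = 38.
Since b(6) = b(2) = 38, the sequence is eventually periodic: after a pre-period of length 1 it cycles with period 4.
For i ≥ 2, b(i) depends only on (i - 2) mod 4. (1348 - 2) mod 4 = 2, so b(1348) = b(4) = 11.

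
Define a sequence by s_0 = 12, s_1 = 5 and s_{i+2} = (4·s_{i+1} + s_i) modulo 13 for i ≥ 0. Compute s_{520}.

s_0 = 12,  s_1 = 5,  s_2 = 6,  s_3 = 3,  s_4 = 5,  s_5 = 10,  s_6 = 6,  s_7 = 8,  s_8 = 12,  s_9 = 4,  s_{10} = 2,  s_{11} = 12,  s_{12} = 11,  s_{13} = 4,  s_{14} = 1,  s_{15} = 8,  s_{16} = 7,  s_{17} = 10,  s_{18} = 8,  s_{19} = 3,  s_{20} = 7,  s_{21} = 5,  s_{22} = 1,  s_{23} = 9,  s_{24} = 11,  s_{25} = 1,  s_{26} = 2,  s_{27} = 9,  s_{28} = 12,  s_{29} = 5.
The sequence repeats with period 28.
So s_{520} = s_{0 + ((520-0) mod 28)} = s_{16} = 7.

7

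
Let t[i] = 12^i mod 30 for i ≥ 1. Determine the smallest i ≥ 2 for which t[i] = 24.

Computing terms: t[1] = 12; t[2] = 24; t[3] = 18; t[4] = 6; t[5] = 12.
Since t[5] = t[1] = 12, the sequence is periodic with period 4.
The value 24 first appears (with i ≥ 2) at t[2].

2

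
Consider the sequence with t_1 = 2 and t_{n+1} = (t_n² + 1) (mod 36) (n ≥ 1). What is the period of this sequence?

Listing terms: t_1 = 2, t_2 = 5, t_3 = 26, t_4 = 29, t_5 = 14, t_6 = 17, t_7 = 2.
The sequence repeats with period 6.

6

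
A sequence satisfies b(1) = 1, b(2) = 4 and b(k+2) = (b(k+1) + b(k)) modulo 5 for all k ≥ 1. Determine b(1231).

We have b(1) = 1, b(2) = 4, b(3) = 0, b(4) = 4, b(5) = 4, b(6) = 3, b(7) = 2, b(8) = 0, b(9) = 2, b(10) = 2, b(11) = 4, b(12) = 1, b(13) = 0, b(14) = 1, b(15) = 1, b(16) = 2, b(17) = 3, b(18) = 0, b(19) = 3, b(20) = 3, b(21) = 1, b(22) = 4.
The sequence repeats with period 20.
So b(1231) = b(1 + ((1231-1) mod 20)) = b(11) = 4.

4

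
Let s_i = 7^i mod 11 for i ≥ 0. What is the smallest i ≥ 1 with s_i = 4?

Listing terms: s_0 = 1; s_1 = 7; s_2 = 5; s_3 = 2; s_4 = 3; s_5 = 10; s_6 = 4; s_7 = 6; s_8 = 9; s_9 = 8; s_{10} = 1.
Since s_{10} = s_0 = 1, the sequence is periodic with period 10.
The value 4 first appears (with i ≥ 1) at s_6.

6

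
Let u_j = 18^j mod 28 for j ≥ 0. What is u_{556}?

We have u_0 = 1,  u_1 = 18,  u_2 = 16,  u_3 = 8,  u_4 = 4,  u_5 = 16.
Since u_5 = u_2 = 16, the sequence is eventually periodic: after a pre-period of length 2 it cycles with period 3.
For j ≥ 2, u_j depends only on (j - 2) mod 3. (556 - 2) mod 3 = 2, so u_{556} = u_4 = 4.

4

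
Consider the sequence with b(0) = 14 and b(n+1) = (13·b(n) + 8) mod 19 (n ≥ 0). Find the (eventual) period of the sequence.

18

We have b(0) = 14,  b(1) = 0,  b(2) = 8,  b(3) = 17,  b(4) = 1,  b(5) = 2,  b(6) = 15,  b(7) = 13,  b(8) = 6,  b(9) = 10,  b(10) = 5,  b(11) = 16,  b(12) = 7,  b(13) = 4,  b(14) = 3,  b(15) = 9,  b(16) = 11,  b(17) = 18,  b(18) = 14.
Since b(18) = b(0) = 14, the sequence is periodic with period 18.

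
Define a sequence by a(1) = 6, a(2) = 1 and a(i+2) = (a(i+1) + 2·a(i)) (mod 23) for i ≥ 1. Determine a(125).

7

Computing terms: a(1) = 6, a(2) = 1, a(3) = 13, a(4) = 15, a(5) = 18, a(6) = 2, a(7) = 15, a(8) = 19, a(9) = 3, a(10) = 18, a(11) = 1, a(12) = 14, a(13) = 16, a(14) = 21, a(15) = 7, a(16) = 3, a(17) = 17, a(18) = 0, a(19) = 11, a(20) = 11, a(21) = 10, a(22) = 9, a(23) = 6, a(24) = 1.
The sequence repeats with period 22.
(125 - 1) mod 22 = 14, so a(125) = a(15) = 7.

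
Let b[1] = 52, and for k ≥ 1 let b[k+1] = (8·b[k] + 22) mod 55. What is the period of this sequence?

20

We have b[1] = 52,  b[2] = 53,  b[3] = 6,  b[4] = 15,  b[5] = 32,  b[6] = 3,  b[7] = 46,  b[8] = 5,  b[9] = 7,  b[10] = 23,  b[11] = 41,  b[12] = 20,  b[13] = 17,  b[14] = 48,  b[15] = 21,  b[16] = 25,  b[17] = 2,  b[18] = 38,  b[19] = 51,  b[20] = 45,  b[21] = 52.
The sequence repeats with period 20.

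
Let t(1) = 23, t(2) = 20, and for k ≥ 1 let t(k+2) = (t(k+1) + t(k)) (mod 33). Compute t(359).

26

Computing terms: t(1) = 23,  t(2) = 20,  t(3) = 10,  t(4) = 30,  t(5) = 7,  t(6) = 4,  t(7) = 11,  t(8) = 15,  t(9) = 26,  t(10) = 8,  t(11) = 1,  t(12) = 9,  t(13) = 10,  t(14) = 19,  t(15) = 29,  t(16) = 15,  t(17) = 11,  t(18) = 26,  t(19) = 4,  t(20) = 30,  t(21) = 1,  t(22) = 31,  t(23) = 32,  t(24) = 30,  t(25) = 29,  t(26) = 26,  t(27) = 22,  t(28) = 15,  t(29) = 4,  t(30) = 19,  t(31) = 23,  t(32) = 9,  t(33) = 32,  t(34) = 8,  t(35) = 7,  t(36) = 15,  t(37) = 22,  t(38) = 4,  t(39) = 26,  t(40) = 30,  t(41) = 23,  t(42) = 20.
The sequence repeats with period 40.
So t(359) = t(1 + ((359-1) mod 40)) = t(39) = 26.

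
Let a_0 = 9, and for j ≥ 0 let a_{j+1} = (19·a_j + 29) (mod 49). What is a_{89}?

a_0 = 9,  a_1 = 4,  a_2 = 7,  a_3 = 15,  a_4 = 20,  a_5 = 17,  a_6 = 9.
Since a_6 = a_0 = 9, the sequence is periodic with period 6.
(89 - 0) mod 6 = 5, so a_{89} = a_5 = 17.

17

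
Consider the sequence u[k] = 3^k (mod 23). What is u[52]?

u[0] = 1, u[1] = 3, u[2] = 9, u[3] = 4, u[4] = 12, u[5] = 13, u[6] = 16, u[7] = 2, u[8] = 6, u[9] = 18, u[10] = 8, u[11] = 1.
The sequence repeats with period 11.
(52 - 0) mod 11 = 8, so u[52] = u[8] = 6.

6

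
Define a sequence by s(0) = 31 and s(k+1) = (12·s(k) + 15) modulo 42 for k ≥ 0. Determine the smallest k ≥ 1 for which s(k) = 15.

4

s(0) = 31, s(1) = 9, s(2) = 39, s(3) = 21, s(4) = 15, s(5) = 27, s(6) = 3, s(7) = 9.
Since s(7) = s(1) = 9, the sequence is eventually periodic: after a pre-period of length 1 it cycles with period 6.
The value 15 first appears (with k ≥ 1) at s(4).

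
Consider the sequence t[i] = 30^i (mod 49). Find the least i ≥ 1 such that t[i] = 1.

3

Listing terms: t[0] = 1, t[1] = 30, t[2] = 18, t[3] = 1.
Since t[3] = t[0] = 1, the sequence is periodic with period 3.
The value 1 next appears (with i ≥ 1) at t[3].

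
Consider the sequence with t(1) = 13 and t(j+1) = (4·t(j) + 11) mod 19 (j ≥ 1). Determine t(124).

15

Listing terms: t(1) = 13; t(2) = 6; t(3) = 16; t(4) = 18; t(5) = 7; t(6) = 1; t(7) = 15; t(8) = 14; t(9) = 10; t(10) = 13.
Since t(10) = t(1) = 13, the sequence is periodic with period 9.
So t(124) = t(1 + ((124-1) mod 9)) = t(7) = 15.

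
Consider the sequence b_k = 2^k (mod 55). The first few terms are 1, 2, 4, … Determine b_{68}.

36

Computing terms: b_0 = 1, b_1 = 2, b_2 = 4, b_3 = 8, b_4 = 16, b_5 = 32, b_6 = 9, b_7 = 18, b_8 = 36, b_9 = 17, b_{10} = 34, b_{11} = 13, b_{12} = 26, b_{13} = 52, b_{14} = 49, b_{15} = 43, b_{16} = 31, b_{17} = 7, b_{18} = 14, b_{19} = 28, b_{20} = 1.
The sequence repeats with period 20.
So b_{68} = b_{0 + ((68-0) mod 20)} = b_8 = 36.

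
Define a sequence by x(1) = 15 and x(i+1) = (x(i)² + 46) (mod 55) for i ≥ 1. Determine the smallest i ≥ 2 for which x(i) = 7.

3

Listing terms: x(1) = 15; x(2) = 51; x(3) = 7; x(4) = 40; x(5) = 51.
Since x(5) = x(2) = 51, the sequence is eventually periodic: after a pre-period of length 1 it cycles with period 3.
The value 7 first appears (with i ≥ 2) at x(3).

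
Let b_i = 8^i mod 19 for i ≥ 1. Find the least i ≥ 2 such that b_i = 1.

Computing terms: b_1 = 8; b_2 = 7; b_3 = 18; b_4 = 11; b_5 = 12; b_6 = 1; b_7 = 8.
The sequence repeats with period 6.
The value 1 first appears (with i ≥ 2) at b_6.

6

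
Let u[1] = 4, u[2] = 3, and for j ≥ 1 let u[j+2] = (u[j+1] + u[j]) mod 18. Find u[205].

Listing terms: u[1] = 4; u[2] = 3; u[3] = 7; u[4] = 10; u[5] = 17; u[6] = 9; u[7] = 8; u[8] = 17; u[9] = 7; u[10] = 6; u[11] = 13; u[12] = 1; u[13] = 14; u[14] = 15; u[15] = 11; u[16] = 8; u[17] = 1; u[18] = 9; u[19] = 10; u[20] = 1; u[21] = 11; u[22] = 12; u[23] = 5; u[24] = 17; u[25] = 4; u[26] = 3.
The sequence repeats with period 24.
So u[205] = u[1 + ((205-1) mod 24)] = u[13] = 14.

14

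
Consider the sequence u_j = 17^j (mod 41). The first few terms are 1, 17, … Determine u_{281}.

17

Computing terms: u_0 = 1, u_1 = 17, u_2 = 2, u_3 = 34, u_4 = 4, u_5 = 27, u_6 = 8, u_7 = 13, u_8 = 16, u_9 = 26, u_{10} = 32, u_{11} = 11, u_{12} = 23, u_{13} = 22, u_{14} = 5, u_{15} = 3, u_{16} = 10, u_{17} = 6, u_{18} = 20, u_{19} = 12, u_{20} = 40, u_{21} = 24, u_{22} = 39, u_{23} = 7, u_{24} = 37, u_{25} = 14, u_{26} = 33, u_{27} = 28, u_{28} = 25, u_{29} = 15, u_{30} = 9, u_{31} = 30, u_{32} = 18, u_{33} = 19, u_{34} = 36, u_{35} = 38, u_{36} = 31, u_{37} = 35, u_{38} = 21, u_{39} = 29, u_{40} = 1.
Since u_{40} = u_0 = 1, the sequence is periodic with period 40.
(281 - 0) mod 40 = 1, so u_{281} = u_1 = 17.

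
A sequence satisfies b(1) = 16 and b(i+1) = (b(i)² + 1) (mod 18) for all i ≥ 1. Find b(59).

14

We have b(1) = 16,  b(2) = 5,  b(3) = 8,  b(4) = 11,  b(5) = 14,  b(6) = 17,  b(7) = 2,  b(8) = 5.
Since b(8) = b(2) = 5, the sequence is eventually periodic: after a pre-period of length 1 it cycles with period 6.
For i ≥ 2, b(i) depends only on (i - 2) mod 6. (59 - 2) mod 6 = 3, so b(59) = b(5) = 14.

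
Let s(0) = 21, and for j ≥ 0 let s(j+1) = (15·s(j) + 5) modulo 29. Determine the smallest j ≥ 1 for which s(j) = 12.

s(0) = 21,  s(1) = 1,  s(2) = 20,  s(3) = 15,  s(4) = 27,  s(5) = 4,  s(6) = 7,  s(7) = 23,  s(8) = 2,  s(9) = 6,  s(10) = 8,  s(11) = 9,  s(12) = 24,  s(13) = 17,  s(14) = 28,  s(15) = 19,  s(16) = 0,  s(17) = 5,  s(18) = 22,  s(19) = 16,  s(20) = 13,  s(21) = 26,  s(22) = 18,  s(23) = 14,  s(24) = 12,  s(25) = 11,  s(26) = 25,  s(27) = 3,  s(28) = 21.
Since s(28) = s(0) = 21, the sequence is periodic with period 28.
The value 12 first appears (with j ≥ 1) at s(24).

24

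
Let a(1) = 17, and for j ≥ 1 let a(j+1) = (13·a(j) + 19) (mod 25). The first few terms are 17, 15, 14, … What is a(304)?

Computing terms: a(1) = 17; a(2) = 15; a(3) = 14; a(4) = 1; a(5) = 7; a(6) = 10; a(7) = 24; a(8) = 6; a(9) = 22; a(10) = 5; a(11) = 9; a(12) = 11; a(13) = 12; a(14) = 0; a(15) = 19; a(16) = 16; a(17) = 2; a(18) = 20; a(19) = 4; a(20) = 21; a(21) = 17.
Since a(21) = a(1) = 17, the sequence is periodic with period 20.
(304 - 1) mod 20 = 3, so a(304) = a(4) = 1.

1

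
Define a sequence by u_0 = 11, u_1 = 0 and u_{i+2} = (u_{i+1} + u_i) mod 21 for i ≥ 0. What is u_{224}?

u_0 = 11; u_1 = 0; u_2 = 11; u_3 = 11; u_4 = 1; u_5 = 12; u_6 = 13; u_7 = 4; u_8 = 17; u_9 = 0; u_{10} = 17; u_{11} = 17; u_{12} = 13; u_{13} = 9; u_{14} = 1; u_{15} = 10; u_{16} = 11; u_{17} = 0.
The sequence repeats with period 16.
(224 - 0) mod 16 = 0, so u_{224} = u_0 = 11.

11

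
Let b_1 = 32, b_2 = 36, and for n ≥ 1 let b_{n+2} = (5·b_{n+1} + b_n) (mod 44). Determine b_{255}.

Listing terms: b_1 = 32, b_2 = 36, b_3 = 36, b_4 = 40, b_5 = 16, b_6 = 32, b_7 = 0, b_8 = 32, b_9 = 28, b_{10} = 40, b_{11} = 8, b_{12} = 36, b_{13} = 12, b_{14} = 8, b_{15} = 8, b_{16} = 4, b_{17} = 28, b_{18} = 12, b_{19} = 0, b_{20} = 12, b_{21} = 16, b_{22} = 4, b_{23} = 36, b_{24} = 8, b_{25} = 32, b_{26} = 36.
Since (b_{25}, b_{26}) = (b_1, b_2) = (32, 36) (two consecutive terms determine the rest), the sequence is periodic with period 24.
So b_{255} = b_{1 + ((255-1) mod 24)} = b_{15} = 8.

8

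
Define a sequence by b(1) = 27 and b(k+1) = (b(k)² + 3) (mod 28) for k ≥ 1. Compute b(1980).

Listing terms: b(1) = 27, b(2) = 4, b(3) = 19, b(4) = 0, b(5) = 3, b(6) = 12, b(7) = 7, b(8) = 24, b(9) = 19.
Since b(9) = b(3) = 19, the sequence is eventually periodic: after a pre-period of length 2 it cycles with period 6.
For k ≥ 3, b(k) depends only on (k - 3) mod 6. (1980 - 3) mod 6 = 3, so b(1980) = b(6) = 12.

12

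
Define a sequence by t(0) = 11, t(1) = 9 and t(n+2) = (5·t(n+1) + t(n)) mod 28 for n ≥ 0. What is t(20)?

t(0) = 11; t(1) = 9; t(2) = 0; t(3) = 9; t(4) = 17; t(5) = 10; t(6) = 11; t(7) = 9.
Since (t(6), t(7)) = (t(0), t(1)) = (11, 9) (two consecutive terms determine the rest), the sequence is periodic with period 6.
(20 - 0) mod 6 = 2, so t(20) = t(2) = 0.

0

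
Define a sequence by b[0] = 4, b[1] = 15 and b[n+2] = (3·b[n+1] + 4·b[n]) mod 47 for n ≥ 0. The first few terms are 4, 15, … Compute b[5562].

b[0] = 4, b[1] = 15, b[2] = 14, b[3] = 8, b[4] = 33, b[5] = 37, b[6] = 8, b[7] = 31, b[8] = 31, b[9] = 29, b[10] = 23, b[11] = 44, b[12] = 36, b[13] = 2, b[14] = 9, b[15] = 35, b[16] = 0, b[17] = 46, b[18] = 44, b[19] = 34, b[20] = 43, b[21] = 30, b[22] = 27, b[23] = 13, b[24] = 6, b[25] = 23, b[26] = 46, b[27] = 42, b[28] = 28, b[29] = 17, b[30] = 22, b[31] = 40, b[32] = 20, b[33] = 32, b[34] = 35, b[35] = 45, b[36] = 40, b[37] = 18, b[38] = 26, b[39] = 9, b[40] = 37, b[41] = 6, b[42] = 25, b[43] = 5, b[44] = 21, b[45] = 36, b[46] = 4, b[47] = 15.
Since (b[46], b[47]) = (b[0], b[1]) = (4, 15) (two consecutive terms determine the rest), the sequence is periodic with period 46.
So b[5562] = b[0 + ((5562-0) mod 46)] = b[42] = 25.

25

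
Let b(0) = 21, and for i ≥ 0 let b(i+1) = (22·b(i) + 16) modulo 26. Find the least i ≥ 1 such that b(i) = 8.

3

Computing terms: b(0) = 21, b(1) = 10, b(2) = 2, b(3) = 8, b(4) = 10.
Since b(4) = b(1) = 10, the sequence is eventually periodic: after a pre-period of length 1 it cycles with period 3.
The value 8 first appears (with i ≥ 1) at b(3).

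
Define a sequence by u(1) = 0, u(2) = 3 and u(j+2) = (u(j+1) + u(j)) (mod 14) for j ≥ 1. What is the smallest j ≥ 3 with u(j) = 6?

4

Listing terms: u(1) = 0; u(2) = 3; u(3) = 3; u(4) = 6; u(5) = 9; u(6) = 1; u(7) = 10; u(8) = 11; u(9) = 7; u(10) = 4; u(11) = 11; u(12) = 1; u(13) = 12; u(14) = 13; u(15) = 11; u(16) = 10; u(17) = 7; u(18) = 3; u(19) = 10; u(20) = 13; u(21) = 9; u(22) = 8; u(23) = 3; u(24) = 11; u(25) = 0; u(26) = 11; u(27) = 11; u(28) = 8; u(29) = 5; u(30) = 13; u(31) = 4; u(32) = 3; u(33) = 7; u(34) = 10; u(35) = 3; u(36) = 13; u(37) = 2; u(38) = 1; u(39) = 3; u(40) = 4; u(41) = 7; u(42) = 11; u(43) = 4; u(44) = 1; u(45) = 5; u(46) = 6; u(47) = 11; u(48) = 3; u(49) = 0; u(50) = 3.
The sequence repeats with period 48.
The value 6 first appears (with j ≥ 3) at u(4).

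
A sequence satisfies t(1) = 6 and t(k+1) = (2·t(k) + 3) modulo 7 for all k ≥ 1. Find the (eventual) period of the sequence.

Listing terms: t(1) = 6, t(2) = 1, t(3) = 5, t(4) = 6.
The sequence repeats with period 3.

3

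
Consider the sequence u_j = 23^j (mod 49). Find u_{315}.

1

u_0 = 1, u_1 = 23, u_2 = 39, u_3 = 15, u_4 = 2, u_5 = 46, u_6 = 29, u_7 = 30, u_8 = 4, u_9 = 43, u_{10} = 9, u_{11} = 11, u_{12} = 8, u_{13} = 37, u_{14} = 18, u_{15} = 22, u_{16} = 16, u_{17} = 25, u_{18} = 36, u_{19} = 44, u_{20} = 32, u_{21} = 1.
The sequence repeats with period 21.
So u_{315} = u_{0 + ((315-0) mod 21)} = u_0 = 1.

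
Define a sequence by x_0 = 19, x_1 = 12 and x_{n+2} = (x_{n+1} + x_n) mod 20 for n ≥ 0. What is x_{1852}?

14

Computing terms: x_0 = 19, x_1 = 12, x_2 = 11, x_3 = 3, x_4 = 14, x_5 = 17, x_6 = 11, x_7 = 8, x_8 = 19, x_9 = 7, x_{10} = 6, x_{11} = 13, x_{12} = 19, x_{13} = 12.
Since (x_{12}, x_{13}) = (x_0, x_1) = (19, 12) (two consecutive terms determine the rest), the sequence is periodic with period 12.
So x_{1852} = x_{0 + ((1852-0) mod 12)} = x_4 = 14.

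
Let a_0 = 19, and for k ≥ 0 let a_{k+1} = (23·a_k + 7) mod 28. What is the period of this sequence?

6

Listing terms: a_0 = 19, a_1 = 24, a_2 = 27, a_3 = 12, a_4 = 3, a_5 = 20, a_6 = 19.
The sequence repeats with period 6.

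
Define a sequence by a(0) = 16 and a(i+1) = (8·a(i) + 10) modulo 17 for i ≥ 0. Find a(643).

14

a(0) = 16, a(1) = 2, a(2) = 9, a(3) = 14, a(4) = 3, a(5) = 0, a(6) = 10, a(7) = 5, a(8) = 16.
Since a(8) = a(0) = 16, the sequence is periodic with period 8.
So a(643) = a(0 + ((643-0) mod 8)) = a(3) = 14.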